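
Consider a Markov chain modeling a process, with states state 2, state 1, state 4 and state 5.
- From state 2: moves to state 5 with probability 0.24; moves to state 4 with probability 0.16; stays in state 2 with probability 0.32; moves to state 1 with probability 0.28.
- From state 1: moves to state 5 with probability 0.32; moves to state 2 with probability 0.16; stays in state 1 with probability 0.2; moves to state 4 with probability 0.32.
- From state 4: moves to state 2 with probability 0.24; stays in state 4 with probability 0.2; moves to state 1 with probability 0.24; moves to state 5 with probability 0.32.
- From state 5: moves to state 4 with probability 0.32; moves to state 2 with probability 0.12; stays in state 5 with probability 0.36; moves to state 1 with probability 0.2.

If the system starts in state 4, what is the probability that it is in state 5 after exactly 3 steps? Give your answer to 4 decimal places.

0.3164

Propagate the distribution vector 3 steps from state 4.
After 0 steps: (0.0000, 0.0000, 1.0000, 0.0000)
After 1 step: (0.2400, 0.2400, 0.2000, 0.3200)
After 2 steps: (0.2016, 0.2272, 0.2576, 0.3136)
After 3 steps: (0.2003, 0.2264, 0.2568, 0.3164)
P(in state 5 after 3 steps) = 0.3164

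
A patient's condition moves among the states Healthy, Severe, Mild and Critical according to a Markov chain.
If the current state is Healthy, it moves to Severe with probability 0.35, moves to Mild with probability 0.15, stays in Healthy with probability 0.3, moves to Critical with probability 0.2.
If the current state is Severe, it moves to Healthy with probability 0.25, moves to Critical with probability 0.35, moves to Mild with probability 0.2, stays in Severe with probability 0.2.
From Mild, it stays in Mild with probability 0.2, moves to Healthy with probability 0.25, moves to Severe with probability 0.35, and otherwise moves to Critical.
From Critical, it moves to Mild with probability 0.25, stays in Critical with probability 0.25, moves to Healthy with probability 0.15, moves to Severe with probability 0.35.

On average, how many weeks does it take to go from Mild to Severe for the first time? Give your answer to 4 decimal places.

Let t(s) be the expected number of weeks to first reach Severe from state s, with t(Severe) = 0. Conditioning on the first week:
t(Healthy) = 1 + 0.3·t(Healthy) + 0.15·t(Mild) + 0.2·t(Critical)
t(Mild) = 1 + 0.25·t(Healthy) + 0.2·t(Mild) + 0.2·t(Critical)
t(Critical) = 1 + 0.15·t(Healthy) + 0.25·t(Mild) + 0.25·t(Critical)
Solving: t(Healthy) = 2.8571, t(Mild) = 2.8571, t(Critical) = 2.8571.
Expected weeks from Mild to Severe: 2.8571.

2.8571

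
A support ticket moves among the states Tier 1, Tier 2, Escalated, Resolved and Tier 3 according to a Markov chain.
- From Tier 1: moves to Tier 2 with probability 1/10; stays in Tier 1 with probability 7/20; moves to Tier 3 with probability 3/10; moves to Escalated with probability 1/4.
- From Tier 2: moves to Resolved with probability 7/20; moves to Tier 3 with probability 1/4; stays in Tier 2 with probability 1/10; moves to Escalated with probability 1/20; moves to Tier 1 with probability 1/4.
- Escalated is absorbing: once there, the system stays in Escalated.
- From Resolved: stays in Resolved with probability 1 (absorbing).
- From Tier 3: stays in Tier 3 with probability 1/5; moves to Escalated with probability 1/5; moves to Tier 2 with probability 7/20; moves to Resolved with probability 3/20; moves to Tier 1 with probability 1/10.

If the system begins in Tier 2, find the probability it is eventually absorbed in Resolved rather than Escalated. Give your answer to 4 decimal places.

Let h(s) be the probability of absorption at Resolved starting from transient state s. Then h(Resolved) = 1 and h(Escalated) = 0. By first-step analysis:
h(Tier 1) = 0.35·h(Tier 1) + 0.1·h(Tier 2) + 0.25·0 + 0.3·h(Tier 3)
h(Tier 2) = 0.25·h(Tier 1) + 0.1·h(Tier 2) + 0.05·0 + 0.35·1 + 0.25·h(Tier 3)
h(Tier 3) = 0.1·h(Tier 1) + 0.35·h(Tier 2) + 0.2·0 + 0.15·1 + 0.2·h(Tier 3)
Solving: h(Tier 1) = 0.3250, h(Tier 2) = 0.6176, h(Tier 3) = 0.4983.
Starting from Tier 2, the probability is 0.6176.

0.6176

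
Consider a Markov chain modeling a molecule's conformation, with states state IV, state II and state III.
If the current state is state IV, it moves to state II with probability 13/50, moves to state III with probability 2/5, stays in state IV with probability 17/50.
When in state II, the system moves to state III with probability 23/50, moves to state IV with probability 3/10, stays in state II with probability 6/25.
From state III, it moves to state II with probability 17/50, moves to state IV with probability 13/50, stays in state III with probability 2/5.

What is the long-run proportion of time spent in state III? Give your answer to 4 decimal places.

Let the stationary distribution be π with π = πP and π_1 + π_2 + π_3 = 1.
π_1 = 0.34·π_1 + 0.3·π_2 + 0.26·π_3
π_2 = 0.26·π_1 + 0.24·π_2 + 0.34·π_3
Solving with the normalization constraint gives π = (0.2951, 0.2876, 0.4173).
So the stationary probability of state III is 0.4173.

0.4173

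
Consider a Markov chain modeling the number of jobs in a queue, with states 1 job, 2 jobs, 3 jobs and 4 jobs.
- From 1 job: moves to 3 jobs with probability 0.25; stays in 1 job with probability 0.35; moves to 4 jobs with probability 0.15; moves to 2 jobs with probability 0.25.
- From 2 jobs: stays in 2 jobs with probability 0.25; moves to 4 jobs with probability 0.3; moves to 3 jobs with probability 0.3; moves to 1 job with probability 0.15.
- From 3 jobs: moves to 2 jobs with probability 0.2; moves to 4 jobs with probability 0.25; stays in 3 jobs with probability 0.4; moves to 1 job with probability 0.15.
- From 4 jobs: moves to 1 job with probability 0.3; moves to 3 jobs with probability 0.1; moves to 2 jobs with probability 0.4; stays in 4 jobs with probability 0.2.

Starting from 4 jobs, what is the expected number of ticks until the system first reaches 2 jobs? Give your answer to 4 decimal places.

Let t(s) be the expected number of ticks to first reach 2 jobs from state s, with t(2 jobs) = 0. Conditioning on the first tick:
t(1 job) = 1 + 0.35·t(1 job) + 0.25·t(3 jobs) + 0.15·t(4 jobs)
t(3 jobs) = 1 + 0.15·t(1 job) + 0.4·t(3 jobs) + 0.25·t(4 jobs)
t(4 jobs) = 1 + 0.3·t(1 job) + 0.1·t(3 jobs) + 0.2·t(4 jobs)
Solving: t(1 job) = 3.7773, t(3 jobs) = 3.9265, t(4 jobs) = 3.1573.
Expected ticks from 4 jobs to 2 jobs: 3.1573.

3.1573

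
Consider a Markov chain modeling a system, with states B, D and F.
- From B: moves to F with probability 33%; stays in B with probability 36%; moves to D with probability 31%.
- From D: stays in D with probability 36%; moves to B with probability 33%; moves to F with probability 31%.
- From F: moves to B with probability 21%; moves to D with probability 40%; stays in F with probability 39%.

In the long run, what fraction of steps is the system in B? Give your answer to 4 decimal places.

0.2977

Let the stationary distribution be π with π = πP and π_1 + π_2 + π_3 = 1.
π_1 = 0.36·π_1 + 0.33·π_2 + 0.21·π_3
π_2 = 0.31·π_1 + 0.36·π_2 + 0.4·π_3
Solving with the normalization constraint gives π = (0.2977, 0.3589, 0.3434).
So the stationary probability of B is 0.2977.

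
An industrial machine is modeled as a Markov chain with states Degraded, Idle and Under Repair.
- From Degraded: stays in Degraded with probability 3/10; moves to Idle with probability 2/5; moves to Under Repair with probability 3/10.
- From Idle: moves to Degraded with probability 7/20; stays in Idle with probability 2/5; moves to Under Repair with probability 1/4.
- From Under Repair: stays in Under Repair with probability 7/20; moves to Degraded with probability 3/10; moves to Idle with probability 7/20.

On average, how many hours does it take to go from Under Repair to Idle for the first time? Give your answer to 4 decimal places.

Let t(s) be the expected number of hours to first reach Idle from state s, with t(Idle) = 0. Conditioning on the first hour:
t(Degraded) = 1 + 0.3·t(Degraded) + 0.3·t(Under Repair)
t(Under Repair) = 1 + 0.3·t(Degraded) + 0.35·t(Under Repair)
Solving: t(Degraded) = 2.6027, t(Under Repair) = 2.7397.
Expected hours from Under Repair to Idle: 2.7397.

2.7397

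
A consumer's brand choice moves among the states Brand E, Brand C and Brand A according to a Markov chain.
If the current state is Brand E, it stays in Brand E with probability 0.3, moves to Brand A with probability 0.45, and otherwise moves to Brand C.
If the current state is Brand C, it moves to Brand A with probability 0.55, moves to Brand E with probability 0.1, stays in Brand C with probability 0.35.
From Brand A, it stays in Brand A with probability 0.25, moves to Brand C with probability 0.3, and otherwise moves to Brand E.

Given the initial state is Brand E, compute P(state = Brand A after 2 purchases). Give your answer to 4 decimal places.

0.3850

Sum over the intermediate state after 1 purchase:
P = P(Brand E→Brand E)·P(Brand E→Brand A) + P(Brand E→Brand C)·P(Brand C→Brand A) + P(Brand E→Brand A)·P(Brand A→Brand A)
  = 0.3×0.45 + 0.25×0.55 + 0.45×0.25
  = 0.1350 + 0.1375 + 0.1125 = 0.3850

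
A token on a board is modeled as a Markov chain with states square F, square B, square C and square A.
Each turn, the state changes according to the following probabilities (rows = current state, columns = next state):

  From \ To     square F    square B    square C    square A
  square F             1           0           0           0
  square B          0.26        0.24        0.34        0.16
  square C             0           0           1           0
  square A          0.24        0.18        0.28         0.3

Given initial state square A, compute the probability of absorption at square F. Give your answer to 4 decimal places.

0.4555

Let h(s) be the probability of absorption at square F starting from transient state s. Then h(square F) = 1 and h(square C) = 0. By first-step analysis:
h(square B) = 0.26·1 + 0.24·h(square B) + 0.34·0 + 0.16·h(square A)
h(square A) = 0.24·1 + 0.18·h(square B) + 0.28·0 + 0.3·h(square A)
Solving: h(square B) = 0.4380, h(square A) = 0.4555.
Starting from square A, the probability is 0.4555.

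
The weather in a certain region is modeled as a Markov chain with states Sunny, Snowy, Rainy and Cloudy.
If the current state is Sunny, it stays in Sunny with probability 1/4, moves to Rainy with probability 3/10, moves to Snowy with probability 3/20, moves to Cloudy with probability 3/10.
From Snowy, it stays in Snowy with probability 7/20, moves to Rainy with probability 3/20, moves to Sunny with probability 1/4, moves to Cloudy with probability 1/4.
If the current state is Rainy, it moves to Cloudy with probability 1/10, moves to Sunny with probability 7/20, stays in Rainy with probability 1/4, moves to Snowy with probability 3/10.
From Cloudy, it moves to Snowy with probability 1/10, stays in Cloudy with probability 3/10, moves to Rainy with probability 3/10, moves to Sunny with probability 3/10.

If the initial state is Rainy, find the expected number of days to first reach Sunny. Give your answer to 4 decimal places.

3.1919

Let t(s) be the expected number of days to first reach Sunny from state s, with t(Sunny) = 0. Conditioning on the first day:
t(Snowy) = 1 + 0.35·t(Snowy) + 0.15·t(Rainy) + 0.25·t(Cloudy)
t(Rainy) = 1 + 0.3·t(Snowy) + 0.25·t(Rainy) + 0.1·t(Cloudy)
t(Cloudy) = 1 + 0.1·t(Snowy) + 0.3·t(Rainy) + 0.3·t(Cloudy)
Solving: t(Snowy) = 3.5455, t(Rainy) = 3.1919, t(Cloudy) = 3.3030.
Expected days from Rainy to Sunny: 3.1919.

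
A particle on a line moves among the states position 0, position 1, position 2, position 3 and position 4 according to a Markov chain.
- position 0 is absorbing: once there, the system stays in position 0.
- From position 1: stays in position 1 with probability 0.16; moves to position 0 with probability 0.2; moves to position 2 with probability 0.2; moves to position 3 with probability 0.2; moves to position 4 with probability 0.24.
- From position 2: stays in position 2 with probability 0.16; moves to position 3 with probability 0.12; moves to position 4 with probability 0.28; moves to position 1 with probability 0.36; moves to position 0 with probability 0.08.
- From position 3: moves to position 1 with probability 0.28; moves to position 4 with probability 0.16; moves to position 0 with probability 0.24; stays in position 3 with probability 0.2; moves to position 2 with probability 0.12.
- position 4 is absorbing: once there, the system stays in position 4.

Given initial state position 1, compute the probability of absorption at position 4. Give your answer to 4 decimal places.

0.5552

Let h(s) be the probability of absorption at position 4 starting from transient state s. Then h(position 4) = 1 and h(position 0) = 0. By first-step analysis:
h(position 1) = 0.2·0 + 0.16·h(position 1) + 0.2·h(position 2) + 0.2·h(position 3) + 0.24·1
h(position 2) = 0.08·0 + 0.36·h(position 1) + 0.16·h(position 2) + 0.12·h(position 3) + 0.28·1
h(position 3) = 0.24·0 + 0.28·h(position 1) + 0.12·h(position 2) + 0.2·h(position 3) + 0.16·1
Solving: h(position 1) = 0.5552, h(position 2) = 0.6414, h(position 3) = 0.4905.
Starting from position 1, the probability is 0.5552.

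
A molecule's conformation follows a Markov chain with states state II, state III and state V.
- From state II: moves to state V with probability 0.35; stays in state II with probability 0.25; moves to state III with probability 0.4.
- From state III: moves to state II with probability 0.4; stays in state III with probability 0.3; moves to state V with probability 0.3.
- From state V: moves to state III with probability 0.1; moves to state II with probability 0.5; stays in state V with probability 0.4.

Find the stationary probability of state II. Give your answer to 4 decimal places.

Let the stationary distribution be π with π = πP and π_1 + π_2 + π_3 = 1.
π_1 = 0.25·π_1 + 0.4·π_2 + 0.5·π_3
π_2 = 0.4·π_1 + 0.3·π_2 + 0.1·π_3
Solving with the normalization constraint gives π = (0.3786, 0.2670, 0.3544).
So the stationary probability of state II is 0.3786.

0.3786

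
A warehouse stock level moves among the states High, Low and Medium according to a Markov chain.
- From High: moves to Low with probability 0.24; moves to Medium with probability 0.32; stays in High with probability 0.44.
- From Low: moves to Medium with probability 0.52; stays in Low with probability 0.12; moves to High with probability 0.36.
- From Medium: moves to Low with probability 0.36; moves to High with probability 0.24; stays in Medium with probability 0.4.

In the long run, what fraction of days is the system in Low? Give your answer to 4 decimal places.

0.2576

Let the stationary distribution be π with π = πP and π_1 + π_2 + π_3 = 1.
π_1 = 0.44·π_1 + 0.36·π_2 + 0.24·π_3
π_2 = 0.24·π_1 + 0.12·π_2 + 0.36·π_3
Solving with the normalization constraint gives π = (0.3386, 0.2576, 0.4038).
So the stationary probability of Low is 0.2576.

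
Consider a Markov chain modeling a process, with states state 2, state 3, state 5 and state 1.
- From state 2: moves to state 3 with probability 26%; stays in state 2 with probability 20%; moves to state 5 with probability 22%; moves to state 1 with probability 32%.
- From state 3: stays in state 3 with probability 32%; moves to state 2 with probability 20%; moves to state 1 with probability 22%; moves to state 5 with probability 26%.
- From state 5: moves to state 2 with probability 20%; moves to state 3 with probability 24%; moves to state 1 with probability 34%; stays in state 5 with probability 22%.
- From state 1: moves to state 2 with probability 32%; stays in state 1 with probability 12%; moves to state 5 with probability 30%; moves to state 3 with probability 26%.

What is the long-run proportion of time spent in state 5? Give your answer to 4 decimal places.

Let the stationary distribution be π with π = πP and π_1 + π_2 + π_3 + π_4 = 1.
π_1 = 0.2·π_1 + 0.2·π_2 + 0.2·π_3 + 0.32·π_4
π_2 = 0.26·π_1 + 0.32·π_2 + 0.24·π_3 + 0.26·π_4
π_3 = 0.22·π_1 + 0.26·π_2 + 0.22·π_3 + 0.3·π_4
Solving with the normalization constraint gives π = (0.2298, 0.2713, 0.2507, 0.2482).
So the stationary probability of state 5 is 0.2507.

0.2507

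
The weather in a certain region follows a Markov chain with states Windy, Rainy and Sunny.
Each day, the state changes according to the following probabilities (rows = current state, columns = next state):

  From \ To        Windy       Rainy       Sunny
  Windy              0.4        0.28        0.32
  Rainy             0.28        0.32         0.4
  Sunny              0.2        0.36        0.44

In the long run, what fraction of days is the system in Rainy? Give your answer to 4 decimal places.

0.3244

Let the stationary distribution be π with π = πP and π_1 + π_2 + π_3 = 1.
π_1 = 0.4·π_1 + 0.28·π_2 + 0.2·π_3
π_2 = 0.28·π_1 + 0.32·π_2 + 0.36·π_3
Solving with the normalization constraint gives π = (0.2824, 0.3244, 0.3931).
So the stationary probability of Rainy is 0.3244.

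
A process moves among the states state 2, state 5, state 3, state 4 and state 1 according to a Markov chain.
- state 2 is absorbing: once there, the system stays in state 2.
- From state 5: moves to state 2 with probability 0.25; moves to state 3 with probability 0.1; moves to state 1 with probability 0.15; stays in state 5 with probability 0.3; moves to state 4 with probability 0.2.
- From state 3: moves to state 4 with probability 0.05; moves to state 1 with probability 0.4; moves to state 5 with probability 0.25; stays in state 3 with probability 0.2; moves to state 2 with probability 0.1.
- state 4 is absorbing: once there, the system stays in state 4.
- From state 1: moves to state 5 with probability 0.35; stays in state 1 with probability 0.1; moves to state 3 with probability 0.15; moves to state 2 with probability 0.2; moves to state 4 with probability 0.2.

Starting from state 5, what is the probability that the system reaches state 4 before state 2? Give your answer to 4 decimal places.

0.4489

Let h(s) be the probability of absorption at state 4 starting from transient state s. Then h(state 4) = 1 and h(state 2) = 0. By first-step analysis:
h(state 5) = 0.25·0 + 0.3·h(state 5) + 0.1·h(state 3) + 0.2·1 + 0.15·h(state 1)
h(state 3) = 0.1·0 + 0.25·h(state 5) + 0.2·h(state 3) + 0.05·1 + 0.4·h(state 1)
h(state 1) = 0.2·0 + 0.35·h(state 5) + 0.15·h(state 3) + 0.2·1 + 0.1·h(state 1)
Solving: h(state 5) = 0.4489, h(state 3) = 0.4376, h(state 1) = 0.4697.
Starting from state 5, the probability is 0.4489.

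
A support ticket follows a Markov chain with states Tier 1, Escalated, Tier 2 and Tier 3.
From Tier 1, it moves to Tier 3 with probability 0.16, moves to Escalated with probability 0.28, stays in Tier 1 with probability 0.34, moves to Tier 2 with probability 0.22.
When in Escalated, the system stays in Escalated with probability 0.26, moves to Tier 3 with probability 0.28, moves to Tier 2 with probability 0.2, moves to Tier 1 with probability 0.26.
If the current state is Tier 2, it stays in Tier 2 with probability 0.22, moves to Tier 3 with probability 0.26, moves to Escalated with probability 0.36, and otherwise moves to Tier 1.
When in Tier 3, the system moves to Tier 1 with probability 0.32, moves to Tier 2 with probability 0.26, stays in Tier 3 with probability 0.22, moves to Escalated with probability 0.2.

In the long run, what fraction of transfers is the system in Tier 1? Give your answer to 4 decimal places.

Let the stationary distribution be π with π = πP and π_1 + π_2 + π_3 + π_4 = 1.
π_1 = 0.34·π_1 + 0.26·π_2 + 0.16·π_3 + 0.32·π_4
π_2 = 0.28·π_1 + 0.26·π_2 + 0.36·π_3 + 0.2·π_4
π_3 = 0.22·π_1 + 0.2·π_2 + 0.22·π_3 + 0.26·π_4
Solving with the normalization constraint gives π = (0.2732, 0.2741, 0.2237, 0.2290).
So the stationary probability of Tier 1 is 0.2732.

0.2732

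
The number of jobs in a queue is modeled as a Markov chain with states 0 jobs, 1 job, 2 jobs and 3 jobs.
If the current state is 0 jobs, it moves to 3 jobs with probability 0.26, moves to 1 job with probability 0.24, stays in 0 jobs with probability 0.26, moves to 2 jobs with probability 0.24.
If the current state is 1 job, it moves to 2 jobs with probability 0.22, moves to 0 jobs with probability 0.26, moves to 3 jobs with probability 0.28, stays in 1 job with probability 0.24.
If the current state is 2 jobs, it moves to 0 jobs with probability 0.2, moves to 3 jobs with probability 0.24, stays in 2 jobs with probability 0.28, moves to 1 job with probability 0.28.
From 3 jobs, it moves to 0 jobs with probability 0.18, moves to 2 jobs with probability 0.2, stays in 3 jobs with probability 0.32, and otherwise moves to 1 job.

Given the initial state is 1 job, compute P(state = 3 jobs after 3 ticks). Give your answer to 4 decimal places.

Propagate the distribution vector 3 ticks from 1 job.
After 0 ticks: (0.0000, 1.0000, 0.0000, 0.0000)
After 1 tick: (0.2600, 0.2400, 0.2200, 0.2800)
After 2 ticks: (0.2244, 0.2656, 0.2328, 0.2772)
After 3 ticks: (0.2239, 0.2659, 0.2329, 0.2773)
P(in 3 jobs after 3 ticks) = 0.2773

0.2773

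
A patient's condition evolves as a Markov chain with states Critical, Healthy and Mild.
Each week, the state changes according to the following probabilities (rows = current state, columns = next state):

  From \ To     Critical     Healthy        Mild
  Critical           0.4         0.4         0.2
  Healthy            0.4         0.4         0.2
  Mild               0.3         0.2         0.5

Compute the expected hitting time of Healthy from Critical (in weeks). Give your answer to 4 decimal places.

Let t(s) be the expected number of weeks to first reach Healthy from state s, with t(Healthy) = 0. Conditioning on the first week:
t(Critical) = 1 + 0.4·t(Critical) + 0.2·t(Mild)
t(Mild) = 1 + 0.3·t(Critical) + 0.5·t(Mild)
Solving: t(Critical) = 2.9167, t(Mild) = 3.7500.
Expected weeks from Critical to Healthy: 2.9167.

2.9167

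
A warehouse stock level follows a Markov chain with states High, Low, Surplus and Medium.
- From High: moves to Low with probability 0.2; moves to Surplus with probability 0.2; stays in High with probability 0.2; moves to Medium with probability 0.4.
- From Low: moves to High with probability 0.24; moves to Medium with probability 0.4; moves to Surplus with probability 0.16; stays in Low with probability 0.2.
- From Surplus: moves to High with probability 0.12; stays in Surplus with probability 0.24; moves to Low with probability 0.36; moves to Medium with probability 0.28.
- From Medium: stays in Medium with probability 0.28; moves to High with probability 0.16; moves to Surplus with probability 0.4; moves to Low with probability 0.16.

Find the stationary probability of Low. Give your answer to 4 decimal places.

Let the stationary distribution be π with π = πP and π_1 + π_2 + π_3 + π_4 = 1.
π_1 = 0.2·π_1 + 0.24·π_2 + 0.12·π_3 + 0.16·π_4
π_2 = 0.2·π_1 + 0.2·π_2 + 0.36·π_3 + 0.16·π_4
π_3 = 0.2·π_1 + 0.16·π_2 + 0.24·π_3 + 0.4·π_4
Solving with the normalization constraint gives π = (0.1747, 0.2296, 0.2672, 0.3285).
So the stationary probability of Low is 0.2296.

0.2296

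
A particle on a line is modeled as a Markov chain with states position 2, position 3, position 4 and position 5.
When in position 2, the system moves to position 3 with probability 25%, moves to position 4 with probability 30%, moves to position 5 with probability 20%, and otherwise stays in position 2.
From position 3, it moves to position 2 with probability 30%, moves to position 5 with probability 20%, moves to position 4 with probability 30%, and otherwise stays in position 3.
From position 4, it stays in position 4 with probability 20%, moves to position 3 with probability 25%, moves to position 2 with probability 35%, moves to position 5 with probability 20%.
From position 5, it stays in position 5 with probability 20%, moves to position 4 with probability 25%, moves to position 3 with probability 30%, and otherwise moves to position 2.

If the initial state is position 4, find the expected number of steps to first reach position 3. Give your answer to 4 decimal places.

3.8462

Let t(s) be the expected number of steps to first reach position 3 from state s, with t(position 3) = 0. Conditioning on the first step:
t(position 2) = 1 + 0.25·t(position 2) + 0.3·t(position 4) + 0.2·t(position 5)
t(position 4) = 1 + 0.35·t(position 2) + 0.2·t(position 4) + 0.2·t(position 5)
t(position 5) = 1 + 0.25·t(position 2) + 0.25·t(position 4) + 0.2·t(position 5)
Solving: t(position 2) = 3.8462, t(position 4) = 3.8462, t(position 5) = 3.6538.
Expected steps from position 4 to position 3: 3.8462.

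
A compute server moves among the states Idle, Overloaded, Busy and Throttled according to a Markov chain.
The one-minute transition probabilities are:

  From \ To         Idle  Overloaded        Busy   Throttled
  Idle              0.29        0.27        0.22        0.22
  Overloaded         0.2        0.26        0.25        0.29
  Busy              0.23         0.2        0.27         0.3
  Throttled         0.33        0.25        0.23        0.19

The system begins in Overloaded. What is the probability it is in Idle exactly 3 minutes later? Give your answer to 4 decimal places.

0.2634

Propagate the distribution vector 3 minutes from Overloaded.
After 0 minutes: (0.0000, 1.0000, 0.0000, 0.0000)
After 1 minute: (0.2000, 0.2600, 0.2500, 0.2900)
After 2 minutes: (0.2632, 0.2441, 0.2432, 0.2495)
After 3 minutes: (0.2634, 0.2455, 0.2420, 0.2491)
P(in Idle after 3 minutes) = 0.2634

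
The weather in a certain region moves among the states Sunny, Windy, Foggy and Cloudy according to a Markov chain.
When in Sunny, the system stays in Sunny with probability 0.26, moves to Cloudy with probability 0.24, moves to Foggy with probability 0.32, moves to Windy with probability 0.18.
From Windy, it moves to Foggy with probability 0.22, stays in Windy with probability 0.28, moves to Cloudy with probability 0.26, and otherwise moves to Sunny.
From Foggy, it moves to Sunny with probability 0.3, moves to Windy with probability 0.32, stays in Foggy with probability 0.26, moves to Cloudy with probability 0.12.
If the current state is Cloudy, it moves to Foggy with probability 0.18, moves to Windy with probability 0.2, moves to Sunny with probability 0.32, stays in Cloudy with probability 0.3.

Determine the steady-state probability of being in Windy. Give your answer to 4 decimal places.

Let the stationary distribution be π with π = πP and π_1 + π_2 + π_3 + π_4 = 1.
π_1 = 0.26·π_1 + 0.24·π_2 + 0.3·π_3 + 0.32·π_4
π_2 = 0.18·π_1 + 0.28·π_2 + 0.32·π_3 + 0.2·π_4
π_3 = 0.32·π_1 + 0.22·π_2 + 0.26·π_3 + 0.18·π_4
Solving with the normalization constraint gives π = (0.2788, 0.2438, 0.2487, 0.2288).
So the stationary probability of Windy is 0.2438.

0.2438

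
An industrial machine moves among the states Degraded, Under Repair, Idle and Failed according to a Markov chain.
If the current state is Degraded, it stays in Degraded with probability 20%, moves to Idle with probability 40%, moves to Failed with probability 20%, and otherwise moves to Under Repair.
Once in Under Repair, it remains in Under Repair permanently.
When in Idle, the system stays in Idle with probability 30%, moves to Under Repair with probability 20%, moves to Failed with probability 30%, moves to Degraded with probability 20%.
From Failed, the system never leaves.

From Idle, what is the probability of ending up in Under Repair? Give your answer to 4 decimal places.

Let h(s) be the probability of absorption at Under Repair starting from transient state s. Then h(Under Repair) = 1 and h(Failed) = 0. By first-step analysis:
h(Degraded) = 0.2·h(Degraded) + 0.2·1 + 0.4·h(Idle) + 0.2·0
h(Idle) = 0.2·h(Degraded) + 0.2·1 + 0.3·h(Idle) + 0.3·0
Solving: h(Degraded) = 0.4583, h(Idle) = 0.4167.
Starting from Idle, the probability is 0.4167.

0.4167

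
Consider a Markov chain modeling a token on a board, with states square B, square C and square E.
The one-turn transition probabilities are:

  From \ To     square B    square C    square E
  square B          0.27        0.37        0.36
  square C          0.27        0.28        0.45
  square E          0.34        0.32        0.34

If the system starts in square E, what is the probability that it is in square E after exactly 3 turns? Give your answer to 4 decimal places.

0.3815

Propagate the distribution vector 3 turns from square E.
After 0 turns: (0.0000, 0.0000, 1.0000)
After 1 turn: (0.3400, 0.3200, 0.3400)
After 2 turns: (0.2938, 0.3242, 0.3820)
After 3 turns: (0.2967, 0.3217, 0.3815)
P(in square E after 3 turns) = 0.3815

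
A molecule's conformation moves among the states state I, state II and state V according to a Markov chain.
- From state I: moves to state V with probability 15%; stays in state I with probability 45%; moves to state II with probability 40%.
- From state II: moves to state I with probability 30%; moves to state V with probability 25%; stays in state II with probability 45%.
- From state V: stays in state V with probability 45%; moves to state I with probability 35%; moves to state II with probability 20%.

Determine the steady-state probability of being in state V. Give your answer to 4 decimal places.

Let the stationary distribution be π with π = πP and π_1 + π_2 + π_3 = 1.
π_1 = 0.45·π_1 + 0.3·π_2 + 0.35·π_3
π_2 = 0.4·π_1 + 0.45·π_2 + 0.2·π_3
Solving with the normalization constraint gives π = (0.3686, 0.3650, 0.2664).
So the stationary probability of state V is 0.2664.

0.2664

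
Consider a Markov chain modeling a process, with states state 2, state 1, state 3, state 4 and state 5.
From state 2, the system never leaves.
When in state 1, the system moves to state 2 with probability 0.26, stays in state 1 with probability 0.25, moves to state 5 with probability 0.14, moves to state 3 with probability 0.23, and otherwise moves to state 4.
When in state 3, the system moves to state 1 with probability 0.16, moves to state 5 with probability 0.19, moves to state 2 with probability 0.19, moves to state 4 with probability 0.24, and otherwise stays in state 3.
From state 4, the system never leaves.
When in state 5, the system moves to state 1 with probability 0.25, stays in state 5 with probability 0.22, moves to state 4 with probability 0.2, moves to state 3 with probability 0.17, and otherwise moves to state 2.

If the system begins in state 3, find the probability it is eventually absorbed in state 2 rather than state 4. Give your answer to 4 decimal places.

Let h(s) be the probability of absorption at state 2 starting from transient state s. Then h(state 2) = 1 and h(state 4) = 0. By first-step analysis:
h(state 1) = 0.26·1 + 0.25·h(state 1) + 0.23·h(state 3) + 0.12·0 + 0.14·h(state 5)
h(state 3) = 0.19·1 + 0.16·h(state 1) + 0.22·h(state 3) + 0.24·0 + 0.19·h(state 5)
h(state 5) = 0.16·1 + 0.25·h(state 1) + 0.17·h(state 3) + 0.2·0 + 0.22·h(state 5)
Solving: h(state 1) = 0.5891, h(state 3) = 0.4862, h(state 5) = 0.4999.
Starting from state 3, the probability is 0.4862.

0.4862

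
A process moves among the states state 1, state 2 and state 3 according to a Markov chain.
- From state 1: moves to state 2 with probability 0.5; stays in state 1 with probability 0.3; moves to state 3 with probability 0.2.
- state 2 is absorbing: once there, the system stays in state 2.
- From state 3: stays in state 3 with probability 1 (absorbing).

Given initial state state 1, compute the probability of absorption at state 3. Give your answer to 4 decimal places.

Let h(s) be the probability of absorption at state 3 starting from transient state s. Then h(state 3) = 1 and h(state 2) = 0. By first-step analysis:
h(state 1) = 0.3·h(state 1) + 0.5·0 + 0.2·1
Solving: h(state 1) = 0.2857.
Starting from state 1, the probability is 0.2857.

0.2857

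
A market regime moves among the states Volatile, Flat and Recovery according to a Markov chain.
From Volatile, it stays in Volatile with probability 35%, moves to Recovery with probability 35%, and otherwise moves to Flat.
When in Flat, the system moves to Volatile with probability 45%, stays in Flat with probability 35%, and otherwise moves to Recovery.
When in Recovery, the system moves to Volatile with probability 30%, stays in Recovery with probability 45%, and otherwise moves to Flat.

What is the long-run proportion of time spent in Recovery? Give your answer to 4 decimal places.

Let the stationary distribution be π with π = πP and π_1 + π_2 + π_3 = 1.
π_1 = 0.35·π_1 + 0.45·π_2 + 0.3·π_3
π_2 = 0.3·π_1 + 0.35·π_2 + 0.25·π_3
Solving with the normalization constraint gives π = (0.3628, 0.2979, 0.3392).
So the stationary probability of Recovery is 0.3392.

0.3392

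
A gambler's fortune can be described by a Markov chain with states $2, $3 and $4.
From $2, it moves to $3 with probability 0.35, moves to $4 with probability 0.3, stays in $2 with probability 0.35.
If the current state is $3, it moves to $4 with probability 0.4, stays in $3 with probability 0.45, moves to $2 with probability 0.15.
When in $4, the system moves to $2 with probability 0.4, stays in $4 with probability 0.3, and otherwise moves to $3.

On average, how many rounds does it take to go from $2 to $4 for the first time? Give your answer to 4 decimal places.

Let t(s) be the expected number of rounds to first reach $4 from state s, with t($4) = 0. Conditioning on the first round:
t($2) = 1 + 0.35·t($2) + 0.35·t($3)
t($3) = 1 + 0.15·t($2) + 0.45·t($3)
Solving: t($2) = 2.9508, t($3) = 2.6230.
Expected rounds from $2 to $4: 2.9508.

2.9508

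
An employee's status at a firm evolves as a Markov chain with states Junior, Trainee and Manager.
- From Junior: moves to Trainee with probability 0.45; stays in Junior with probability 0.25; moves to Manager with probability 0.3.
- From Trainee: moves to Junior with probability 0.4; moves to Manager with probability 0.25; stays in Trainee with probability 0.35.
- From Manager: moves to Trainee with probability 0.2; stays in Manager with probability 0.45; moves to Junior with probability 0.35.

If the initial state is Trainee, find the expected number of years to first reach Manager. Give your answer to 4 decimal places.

3.7398

Let t(s) be the expected number of years to first reach Manager from state s, with t(Manager) = 0. Conditioning on the first year:
t(Junior) = 1 + 0.25·t(Junior) + 0.45·t(Trainee)
t(Trainee) = 1 + 0.4·t(Junior) + 0.35·t(Trainee)
Solving: t(Junior) = 3.5772, t(Trainee) = 3.7398.
Expected years from Trainee to Manager: 3.7398.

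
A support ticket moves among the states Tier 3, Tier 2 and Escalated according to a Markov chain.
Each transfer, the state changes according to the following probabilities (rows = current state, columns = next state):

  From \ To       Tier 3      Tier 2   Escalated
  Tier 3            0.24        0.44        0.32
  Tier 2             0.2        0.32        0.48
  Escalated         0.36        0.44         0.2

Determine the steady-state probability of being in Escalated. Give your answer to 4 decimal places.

Let the stationary distribution be π with π = πP and π_1 + π_2 + π_3 = 1.
π_1 = 0.24·π_1 + 0.2·π_2 + 0.36·π_3
π_2 = 0.44·π_1 + 0.32·π_2 + 0.44·π_3
Solving with the normalization constraint gives π = (0.2653, 0.3929, 0.3418).
So the stationary probability of Escalated is 0.3418.

0.3418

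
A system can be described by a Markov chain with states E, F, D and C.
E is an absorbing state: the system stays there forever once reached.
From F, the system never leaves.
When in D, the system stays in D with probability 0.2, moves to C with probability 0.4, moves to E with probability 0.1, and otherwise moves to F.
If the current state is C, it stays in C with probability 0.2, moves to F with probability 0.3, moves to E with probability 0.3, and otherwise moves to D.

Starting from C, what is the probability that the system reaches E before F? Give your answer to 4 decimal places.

Let h(s) be the probability of absorption at E starting from transient state s. Then h(E) = 1 and h(F) = 0. By first-step analysis:
h(D) = 0.1·1 + 0.3·0 + 0.2·h(D) + 0.4·h(C)
h(C) = 0.3·1 + 0.3·0 + 0.2·h(D) + 0.2·h(C)
Solving: h(D) = 0.3571, h(C) = 0.4643.
Starting from C, the probability is 0.4643.

0.4643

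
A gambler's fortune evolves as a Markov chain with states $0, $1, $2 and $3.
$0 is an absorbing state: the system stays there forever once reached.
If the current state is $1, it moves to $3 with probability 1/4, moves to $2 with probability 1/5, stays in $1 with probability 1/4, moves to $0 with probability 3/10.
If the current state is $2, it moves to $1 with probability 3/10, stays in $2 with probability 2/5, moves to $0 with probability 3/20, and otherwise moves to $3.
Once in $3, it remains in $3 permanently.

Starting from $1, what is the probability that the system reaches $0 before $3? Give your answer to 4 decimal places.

0.5385

Let h(s) be the probability of absorption at $0 starting from transient state s. Then h($0) = 1 and h($3) = 0. By first-step analysis:
h($1) = 0.3·1 + 0.25·h($1) + 0.2·h($2) + 0.25·0
h($2) = 0.15·1 + 0.3·h($1) + 0.4·h($2) + 0.15·0
Solving: h($1) = 0.5385, h($2) = 0.5192.
Starting from $1, the probability is 0.5385.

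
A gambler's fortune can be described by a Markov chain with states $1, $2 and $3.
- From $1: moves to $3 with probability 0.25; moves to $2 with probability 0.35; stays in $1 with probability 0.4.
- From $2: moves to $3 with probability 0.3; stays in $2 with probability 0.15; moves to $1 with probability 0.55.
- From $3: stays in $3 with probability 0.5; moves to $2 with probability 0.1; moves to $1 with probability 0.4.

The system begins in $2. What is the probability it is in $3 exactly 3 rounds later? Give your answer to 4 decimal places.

Propagate the distribution vector 3 rounds from $2.
After 0 rounds: (0.0000, 1.0000, 0.0000)
After 1 round: (0.5500, 0.1500, 0.3000)
After 2 rounds: (0.4225, 0.2450, 0.3325)
After 3 rounds: (0.4368, 0.2179, 0.3454)
P(in $3 after 3 rounds) = 0.3454

0.3454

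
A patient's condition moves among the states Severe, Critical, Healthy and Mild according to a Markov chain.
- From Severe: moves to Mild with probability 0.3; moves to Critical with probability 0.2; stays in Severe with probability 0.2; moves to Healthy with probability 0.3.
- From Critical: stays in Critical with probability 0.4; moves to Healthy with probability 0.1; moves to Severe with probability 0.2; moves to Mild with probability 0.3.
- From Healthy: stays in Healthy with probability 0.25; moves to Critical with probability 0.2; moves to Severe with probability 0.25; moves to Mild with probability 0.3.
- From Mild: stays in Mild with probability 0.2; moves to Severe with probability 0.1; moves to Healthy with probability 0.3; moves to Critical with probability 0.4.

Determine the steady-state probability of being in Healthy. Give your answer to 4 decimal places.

0.2251

Let the stationary distribution be π with π = πP and π_1 + π_2 + π_3 + π_4 = 1.
π_1 = 0.2·π_1 + 0.2·π_2 + 0.25·π_3 + 0.1·π_4
π_2 = 0.2·π_1 + 0.4·π_2 + 0.2·π_3 + 0.4·π_4
π_3 = 0.3·π_1 + 0.1·π_2 + 0.25·π_3 + 0.3·π_4
Solving with the normalization constraint gives π = (0.1840, 0.3182, 0.2251, 0.2727).
So the stationary probability of Healthy is 0.2251.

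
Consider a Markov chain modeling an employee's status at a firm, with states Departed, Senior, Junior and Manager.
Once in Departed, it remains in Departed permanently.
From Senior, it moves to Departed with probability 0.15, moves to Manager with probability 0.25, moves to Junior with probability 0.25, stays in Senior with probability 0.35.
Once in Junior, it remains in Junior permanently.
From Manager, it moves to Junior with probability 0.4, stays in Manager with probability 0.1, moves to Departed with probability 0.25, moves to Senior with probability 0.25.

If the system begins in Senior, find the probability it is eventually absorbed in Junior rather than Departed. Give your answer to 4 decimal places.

0.6220

Let h(s) be the probability of absorption at Junior starting from transient state s. Then h(Junior) = 1 and h(Departed) = 0. By first-step analysis:
h(Senior) = 0.15·0 + 0.35·h(Senior) + 0.25·1 + 0.25·h(Manager)
h(Manager) = 0.25·0 + 0.25·h(Senior) + 0.4·1 + 0.1·h(Manager)
Solving: h(Senior) = 0.6220, h(Manager) = 0.6172.
Starting from Senior, the probability is 0.6220.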